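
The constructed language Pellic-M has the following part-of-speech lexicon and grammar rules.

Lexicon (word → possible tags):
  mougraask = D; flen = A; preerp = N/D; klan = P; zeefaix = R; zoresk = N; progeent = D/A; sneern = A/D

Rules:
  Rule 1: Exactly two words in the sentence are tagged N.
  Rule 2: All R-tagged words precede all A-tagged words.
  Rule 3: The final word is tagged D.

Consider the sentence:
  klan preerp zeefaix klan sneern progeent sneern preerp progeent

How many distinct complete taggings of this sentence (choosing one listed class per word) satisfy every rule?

Candidates per position — 1:klan {P}; 2:preerp {N,D}; 3:zeefaix {R}; 4:klan {P}; 5:sneern {A,D}; 6:progeent {D,A}; 7:sneern {A,D}; 8:preerp {N,D}; 9:progeent {D,A}.
There are 64 candidate sequences in total.
Checking each against the rules leaves 8 sequences.
Count = 8.

8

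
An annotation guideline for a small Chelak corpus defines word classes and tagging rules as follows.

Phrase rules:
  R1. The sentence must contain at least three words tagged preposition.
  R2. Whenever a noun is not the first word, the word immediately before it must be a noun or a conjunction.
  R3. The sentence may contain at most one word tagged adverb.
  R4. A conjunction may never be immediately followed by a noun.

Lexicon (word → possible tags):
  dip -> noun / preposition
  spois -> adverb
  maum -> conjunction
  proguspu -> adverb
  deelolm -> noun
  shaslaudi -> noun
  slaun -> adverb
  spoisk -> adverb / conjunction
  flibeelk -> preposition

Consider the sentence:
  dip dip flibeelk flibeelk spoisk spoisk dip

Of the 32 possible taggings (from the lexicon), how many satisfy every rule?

9

Candidates per position — 1:dip {noun,preposition}; 2:dip {noun,preposition}; 3:flibeelk {preposition}; 4:flibeelk {preposition}; 5:spoisk {adverb,conjunction}; 6:spoisk {adverb,conjunction}; 7:dip {noun,preposition}.
There are 32 candidate sequences in total.
Checking each against the rules leaves 9 sequences.
Count = 9.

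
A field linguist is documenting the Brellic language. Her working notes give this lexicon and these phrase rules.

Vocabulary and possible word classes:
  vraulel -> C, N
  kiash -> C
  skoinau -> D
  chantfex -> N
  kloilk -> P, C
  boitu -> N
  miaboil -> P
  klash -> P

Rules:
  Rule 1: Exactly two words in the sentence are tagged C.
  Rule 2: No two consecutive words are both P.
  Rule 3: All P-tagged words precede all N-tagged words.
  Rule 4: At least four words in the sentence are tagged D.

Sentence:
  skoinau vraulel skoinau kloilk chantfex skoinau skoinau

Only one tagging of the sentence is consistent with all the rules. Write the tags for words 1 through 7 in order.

Candidates per position — 1:skoinau {D}; 2:vraulel {C,N}; 3:skoinau {D}; 4:kloilk {P,C}; 5:chantfex {N}; 6:skoinau {D}; 7:skoinau {D}.
Position 2: tagging it N would leave rule 1 unsatisfiable, so it must be C.
Position 4: tagging it P would leave rule 1 unsatisfiable, so it must be C.
So the tagging must be: D C D C N D D.
Checking: rule 1 satisfied; rule 2 satisfied; rule 3 satisfied; rule 4 satisfied.

D C D C N D D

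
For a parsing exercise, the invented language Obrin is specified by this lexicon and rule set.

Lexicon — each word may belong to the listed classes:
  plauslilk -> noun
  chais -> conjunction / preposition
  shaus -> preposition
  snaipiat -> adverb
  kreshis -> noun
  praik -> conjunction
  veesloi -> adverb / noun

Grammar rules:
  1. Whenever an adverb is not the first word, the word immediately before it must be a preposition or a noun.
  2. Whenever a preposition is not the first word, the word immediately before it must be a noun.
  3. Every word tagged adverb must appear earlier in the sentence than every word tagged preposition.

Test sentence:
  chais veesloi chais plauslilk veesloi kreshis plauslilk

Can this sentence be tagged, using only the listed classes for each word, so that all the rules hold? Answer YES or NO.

YES

Candidates per position — 1:chais {conjunction,preposition}; 2:veesloi {adverb,noun}; 3:chais {conjunction,preposition}; 4:plauslilk {noun}; 5:veesloi {adverb,noun}; 6:kreshis {noun}; 7:plauslilk {noun}.
One satisfying assignment: conjunction noun preposition noun noun noun noun.
Verifying each rule — rule 1 satisfied; rule 2 satisfied; rule 3 satisfied.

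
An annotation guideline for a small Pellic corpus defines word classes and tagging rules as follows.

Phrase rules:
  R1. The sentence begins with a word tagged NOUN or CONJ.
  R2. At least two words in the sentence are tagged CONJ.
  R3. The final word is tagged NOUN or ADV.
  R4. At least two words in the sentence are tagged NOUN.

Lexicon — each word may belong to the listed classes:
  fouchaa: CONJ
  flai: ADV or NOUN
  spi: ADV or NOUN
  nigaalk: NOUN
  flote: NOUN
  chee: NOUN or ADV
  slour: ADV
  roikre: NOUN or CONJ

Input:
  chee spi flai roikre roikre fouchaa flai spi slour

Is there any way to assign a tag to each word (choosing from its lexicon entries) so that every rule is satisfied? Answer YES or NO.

Candidates per position — 1:chee {NOUN,ADV}; 2:spi {ADV,NOUN}; 3:flai {ADV,NOUN}; 4:roikre {NOUN,CONJ}; 5:roikre {NOUN,CONJ}; 6:fouchaa {CONJ}; 7:flai {ADV,NOUN}; 8:spi {ADV,NOUN}; 9:slour {ADV}.
One satisfying assignment: NOUN ADV ADV CONJ NOUN CONJ ADV ADV ADV.
Verifying each rule — rule 1 holds; rule 2 holds; rule 3 holds; rule 4 holds.

YES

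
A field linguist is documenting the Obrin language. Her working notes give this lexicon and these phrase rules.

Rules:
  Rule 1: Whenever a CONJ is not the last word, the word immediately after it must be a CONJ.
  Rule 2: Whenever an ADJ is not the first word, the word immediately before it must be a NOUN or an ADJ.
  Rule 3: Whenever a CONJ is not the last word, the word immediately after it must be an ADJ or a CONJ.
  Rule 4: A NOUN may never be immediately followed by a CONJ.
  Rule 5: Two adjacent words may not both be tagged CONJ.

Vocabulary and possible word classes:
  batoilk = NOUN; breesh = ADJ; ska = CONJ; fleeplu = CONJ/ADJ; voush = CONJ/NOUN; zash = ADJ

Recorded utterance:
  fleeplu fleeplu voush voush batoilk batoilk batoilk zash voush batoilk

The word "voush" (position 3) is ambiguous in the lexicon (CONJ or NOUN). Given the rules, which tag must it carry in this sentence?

NOUN

Candidates per position — 1:fleeplu {CONJ,ADJ}; 2:fleeplu {CONJ,ADJ}; 3:voush {CONJ,NOUN}; 4:voush {CONJ,NOUN}; 5:batoilk {NOUN}; 6:batoilk {NOUN}; 7:batoilk {NOUN}; 8:zash {ADJ}; 9:voush {CONJ,NOUN}; 10:batoilk {NOUN}.
If word 1 were CONJ, no tagging could satisfy rule 1; so word 1 is ADJ.
If word 2 were CONJ, no tagging could satisfy rule 1; so word 2 is ADJ.
If word 3 were CONJ, no tagging could satisfy rule 1; so word 3 is NOUN.
If word 4 were CONJ, no tagging could satisfy rule 1; so word 4 is NOUN.
If word 9 were CONJ, no tagging could satisfy rule 1; so word 9 is NOUN.
That leaves exactly one tagging: ADJ ADJ NOUN NOUN NOUN NOUN NOUN ADJ NOUN NOUN.
Check: rule 1 holds; rule 2 holds; rule 3 holds; rule 4 holds; rule 5 holds.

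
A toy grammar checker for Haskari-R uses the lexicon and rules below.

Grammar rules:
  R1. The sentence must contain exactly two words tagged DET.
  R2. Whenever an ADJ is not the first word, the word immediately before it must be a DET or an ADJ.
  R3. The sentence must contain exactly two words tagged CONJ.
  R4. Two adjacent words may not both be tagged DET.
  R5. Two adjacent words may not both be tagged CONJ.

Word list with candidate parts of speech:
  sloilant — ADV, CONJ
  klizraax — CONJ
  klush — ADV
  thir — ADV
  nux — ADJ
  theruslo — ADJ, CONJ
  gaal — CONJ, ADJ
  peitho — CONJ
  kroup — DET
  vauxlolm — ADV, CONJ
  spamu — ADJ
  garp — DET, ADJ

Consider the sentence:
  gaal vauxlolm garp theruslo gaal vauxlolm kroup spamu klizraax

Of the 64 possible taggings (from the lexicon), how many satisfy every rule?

4

Candidates per position — 1:gaal {CONJ,ADJ}; 2:vauxlolm {ADV,CONJ}; 3:garp {DET,ADJ}; 4:theruslo {ADJ,CONJ}; 5:gaal {CONJ,ADJ}; 6:vauxlolm {ADV,CONJ}; 7:kroup {DET}; 8:spamu {ADJ}; 9:klizraax {CONJ}.
There are 64 candidate sequences in total.
The sequences that satisfy every rule: CONJ ADV DET ADJ ADJ ADV DET ADJ CONJ; ADJ ADV DET ADJ CONJ ADV DET ADJ CONJ; ADJ ADV DET ADJ ADJ CONJ DET ADJ CONJ; ADJ CONJ DET ADJ ADJ ADV DET ADJ CONJ.
Count = 4.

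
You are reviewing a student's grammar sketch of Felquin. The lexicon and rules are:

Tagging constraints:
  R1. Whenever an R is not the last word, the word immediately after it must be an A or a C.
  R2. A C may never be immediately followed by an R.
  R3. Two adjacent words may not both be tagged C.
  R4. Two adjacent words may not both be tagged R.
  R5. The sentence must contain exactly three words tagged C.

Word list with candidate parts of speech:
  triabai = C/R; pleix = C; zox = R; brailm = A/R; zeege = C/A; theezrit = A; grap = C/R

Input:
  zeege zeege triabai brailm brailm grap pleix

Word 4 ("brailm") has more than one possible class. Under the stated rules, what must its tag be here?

A

Candidates per position — 1:zeege {C,A}; 2:zeege {C,A}; 3:triabai {C,R}; 4:brailm {A,R}; 5:brailm {A,R}; 6:grap {C,R}; 7:pleix {C}.
Position 6: C is ruled out by rule 3; that leaves R.
Position 5: R is ruled out by rule 1; that leaves A.
Position 4: the remaining choice is settled jointly with positions 1, 2, 3 — only A at position 4 is part of a tagging that satisfies every rule.
The unique satisfying tagging is: C A C A A R C.
Check: rule 1 ok; rule 2 ok; rule 3 ok; rule 4 ok; rule 5 ok.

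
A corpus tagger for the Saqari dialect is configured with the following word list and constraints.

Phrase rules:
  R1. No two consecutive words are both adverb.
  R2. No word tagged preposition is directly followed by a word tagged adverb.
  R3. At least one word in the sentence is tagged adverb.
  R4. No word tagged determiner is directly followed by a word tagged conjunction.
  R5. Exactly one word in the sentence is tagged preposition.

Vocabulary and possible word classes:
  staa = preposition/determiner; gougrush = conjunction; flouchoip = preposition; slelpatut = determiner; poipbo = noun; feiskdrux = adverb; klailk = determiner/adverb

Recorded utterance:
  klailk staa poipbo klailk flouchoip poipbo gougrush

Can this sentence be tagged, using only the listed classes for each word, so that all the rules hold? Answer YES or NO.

Candidates per position — 1:klailk {determiner,adverb}; 2:staa {preposition,determiner}; 3:poipbo {noun}; 4:klailk {determiner,adverb}; 5:flouchoip {preposition}; 6:poipbo {noun}; 7:gougrush {conjunction}.
One satisfying assignment: adverb determiner noun adverb preposition noun conjunction.
Verifying each rule — rule 1 holds; rule 2 holds; rule 3 holds; rule 4 holds; rule 5 holds.

YES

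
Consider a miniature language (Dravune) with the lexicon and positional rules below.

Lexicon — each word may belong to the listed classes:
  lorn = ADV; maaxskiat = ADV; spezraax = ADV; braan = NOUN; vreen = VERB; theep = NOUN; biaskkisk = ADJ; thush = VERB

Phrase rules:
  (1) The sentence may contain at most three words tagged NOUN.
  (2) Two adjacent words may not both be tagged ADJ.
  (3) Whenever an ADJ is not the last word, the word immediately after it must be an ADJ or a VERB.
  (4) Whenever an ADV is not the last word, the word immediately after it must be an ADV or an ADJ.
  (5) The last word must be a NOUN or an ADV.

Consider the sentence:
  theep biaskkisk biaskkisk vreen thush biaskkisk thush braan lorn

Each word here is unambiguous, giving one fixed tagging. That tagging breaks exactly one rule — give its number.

Fixed tagging: NOUN ADJ ADJ VERB VERB ADJ VERB NOUN ADV.
Applying the rules: R1 holds, R2 violated, R3 holds, R4 holds, R5 holds.
Only rule 2 fails.

2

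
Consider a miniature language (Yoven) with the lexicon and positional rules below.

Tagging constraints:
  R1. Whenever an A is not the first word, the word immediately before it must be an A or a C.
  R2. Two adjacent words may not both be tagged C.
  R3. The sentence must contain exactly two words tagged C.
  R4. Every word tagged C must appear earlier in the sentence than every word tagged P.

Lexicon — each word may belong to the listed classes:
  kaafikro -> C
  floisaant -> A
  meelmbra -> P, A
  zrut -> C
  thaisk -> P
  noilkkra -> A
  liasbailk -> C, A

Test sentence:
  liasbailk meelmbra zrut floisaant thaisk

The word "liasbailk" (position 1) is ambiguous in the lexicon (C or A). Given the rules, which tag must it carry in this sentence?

Candidates per position — 1:liasbailk {C,A}; 2:meelmbra {P,A}; 3:zrut {C}; 4:floisaant {A}; 5:thaisk {P}.
At position 1, choosing A makes rule 3 impossible to satisfy; hence C.
At position 2, choosing P makes rule 4 impossible to satisfy; hence A.
The only consistent sequence is: C A C A P.
Checking: rule 1 ✓; rule 2 ✓; rule 3 ✓; rule 4 ✓.

C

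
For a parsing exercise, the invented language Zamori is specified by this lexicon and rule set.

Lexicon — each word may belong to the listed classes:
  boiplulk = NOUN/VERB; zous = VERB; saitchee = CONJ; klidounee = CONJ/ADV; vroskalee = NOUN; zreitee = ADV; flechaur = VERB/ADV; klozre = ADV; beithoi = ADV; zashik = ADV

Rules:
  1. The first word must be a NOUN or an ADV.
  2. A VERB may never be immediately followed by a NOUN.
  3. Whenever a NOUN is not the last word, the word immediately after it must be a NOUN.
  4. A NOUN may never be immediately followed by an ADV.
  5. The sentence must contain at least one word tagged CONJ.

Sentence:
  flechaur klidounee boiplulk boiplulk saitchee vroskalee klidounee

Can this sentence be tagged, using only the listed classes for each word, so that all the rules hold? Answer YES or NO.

NO

Candidates per position — 1:flechaur {VERB,ADV}; 2:klidounee {CONJ,ADV}; 3:boiplulk {NOUN,VERB}; 4:boiplulk {NOUN,VERB}; 5:saitchee {CONJ}; 6:vroskalee {NOUN}; 7:klidounee {CONJ,ADV}.
Rule 3 cannot be satisfied by any choice of tags from the lexicon.
So there is no consistent tagging.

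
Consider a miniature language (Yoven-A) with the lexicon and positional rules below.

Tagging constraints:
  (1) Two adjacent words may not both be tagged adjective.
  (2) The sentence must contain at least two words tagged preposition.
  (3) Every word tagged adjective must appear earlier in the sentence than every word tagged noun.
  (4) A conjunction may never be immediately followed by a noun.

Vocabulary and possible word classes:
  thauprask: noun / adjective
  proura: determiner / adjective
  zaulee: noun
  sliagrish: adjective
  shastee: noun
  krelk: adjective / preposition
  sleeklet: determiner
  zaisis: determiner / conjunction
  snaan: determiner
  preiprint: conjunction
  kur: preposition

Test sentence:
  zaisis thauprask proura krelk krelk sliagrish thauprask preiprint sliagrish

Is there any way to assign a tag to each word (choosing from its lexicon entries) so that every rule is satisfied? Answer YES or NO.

NO

Candidates per position — 1:zaisis {determiner,conjunction}; 2:thauprask {noun,adjective}; 3:proura {determiner,adjective}; 4:krelk {adjective,preposition}; 5:krelk {adjective,preposition}; 6:sliagrish {adjective}; 7:thauprask {noun,adjective}; 8:preiprint {conjunction}; 9:sliagrish {adjective}.
Every candidate sequence violates at least one rule; no consistent tagging exists.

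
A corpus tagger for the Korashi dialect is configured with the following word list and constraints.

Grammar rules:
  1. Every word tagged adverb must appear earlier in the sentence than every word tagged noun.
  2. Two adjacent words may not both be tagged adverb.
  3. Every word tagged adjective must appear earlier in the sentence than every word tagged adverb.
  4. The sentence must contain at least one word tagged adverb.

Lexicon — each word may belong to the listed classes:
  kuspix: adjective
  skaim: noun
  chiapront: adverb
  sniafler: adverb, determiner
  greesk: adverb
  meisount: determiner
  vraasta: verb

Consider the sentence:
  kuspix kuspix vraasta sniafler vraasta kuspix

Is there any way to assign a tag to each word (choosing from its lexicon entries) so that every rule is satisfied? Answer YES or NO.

Candidates per position — 1:kuspix {adjective}; 2:kuspix {adjective}; 3:vraasta {verb}; 4:sniafler {adverb,determiner}; 5:vraasta {verb}; 6:kuspix {adjective}.
Every candidate sequence violates at least one rule; no consistent tagging exists.

NO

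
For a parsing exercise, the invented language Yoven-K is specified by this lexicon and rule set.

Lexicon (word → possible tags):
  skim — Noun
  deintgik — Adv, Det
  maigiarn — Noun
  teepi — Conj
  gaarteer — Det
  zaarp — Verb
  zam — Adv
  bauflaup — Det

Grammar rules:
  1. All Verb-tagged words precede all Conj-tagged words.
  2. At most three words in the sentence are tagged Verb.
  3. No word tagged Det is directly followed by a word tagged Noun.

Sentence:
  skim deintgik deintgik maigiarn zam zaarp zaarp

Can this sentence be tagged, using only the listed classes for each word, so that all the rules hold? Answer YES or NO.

YES

Candidates per position — 1:skim {Noun}; 2:deintgik {Adv,Det}; 3:deintgik {Adv,Det}; 4:maigiarn {Noun}; 5:zam {Adv}; 6:zaarp {Verb}; 7:zaarp {Verb}.
One satisfying assignment: Noun Adv Adv Noun Adv Verb Verb.
Checking: rule 1 ✓; rule 2 ✓; rule 3 ✓.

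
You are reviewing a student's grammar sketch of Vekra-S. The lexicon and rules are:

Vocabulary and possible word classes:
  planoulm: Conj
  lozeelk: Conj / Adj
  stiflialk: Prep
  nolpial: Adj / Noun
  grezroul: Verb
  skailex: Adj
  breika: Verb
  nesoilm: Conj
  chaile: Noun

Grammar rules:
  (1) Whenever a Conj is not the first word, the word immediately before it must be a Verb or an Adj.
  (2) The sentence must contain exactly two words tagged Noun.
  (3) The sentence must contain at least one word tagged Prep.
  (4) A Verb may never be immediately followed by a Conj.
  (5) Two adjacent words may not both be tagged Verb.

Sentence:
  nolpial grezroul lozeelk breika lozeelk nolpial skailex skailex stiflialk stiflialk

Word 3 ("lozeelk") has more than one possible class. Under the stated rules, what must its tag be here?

Adj

Candidates per position — 1:nolpial {Adj,Noun}; 2:grezroul {Verb}; 3:lozeelk {Conj,Adj}; 4:breika {Verb}; 5:lozeelk {Conj,Adj}; 6:nolpial {Adj,Noun}; 7:skailex {Adj}; 8:skailex {Adj}; 9:stiflialk {Prep}; 10:stiflialk {Prep}.
If word 1 were Adj, no tagging could satisfy rule 2; so word 1 is Noun.
If word 3 were Conj, no tagging could satisfy rule 4; so word 3 is Adj.
If word 5 were Conj, no tagging could satisfy rule 4; so word 5 is Adj.
If word 6 were Adj, no tagging could satisfy rule 2; so word 6 is Noun.
That leaves exactly one tagging: Noun Verb Adj Verb Adj Noun Adj Adj Prep Prep.
Rule-by-rule: rule 1 holds; rule 2 holds; rule 3 holds; rule 4 holds; rule 5 holds.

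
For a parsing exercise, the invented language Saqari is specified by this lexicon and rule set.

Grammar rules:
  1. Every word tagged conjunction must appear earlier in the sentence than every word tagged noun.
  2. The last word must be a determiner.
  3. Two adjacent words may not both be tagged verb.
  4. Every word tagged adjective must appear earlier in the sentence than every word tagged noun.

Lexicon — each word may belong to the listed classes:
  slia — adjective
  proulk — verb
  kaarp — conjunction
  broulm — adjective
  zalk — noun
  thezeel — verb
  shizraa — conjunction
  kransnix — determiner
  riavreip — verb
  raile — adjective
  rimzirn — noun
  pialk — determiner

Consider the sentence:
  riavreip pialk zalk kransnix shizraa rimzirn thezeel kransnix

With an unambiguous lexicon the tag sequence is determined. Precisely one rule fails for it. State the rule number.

Fixed tagging: verb determiner noun determiner conjunction noun verb determiner.
Applying the rules: R1 fail, R2 pass, R3 pass, R4 pass.
Only rule 1 fails.

1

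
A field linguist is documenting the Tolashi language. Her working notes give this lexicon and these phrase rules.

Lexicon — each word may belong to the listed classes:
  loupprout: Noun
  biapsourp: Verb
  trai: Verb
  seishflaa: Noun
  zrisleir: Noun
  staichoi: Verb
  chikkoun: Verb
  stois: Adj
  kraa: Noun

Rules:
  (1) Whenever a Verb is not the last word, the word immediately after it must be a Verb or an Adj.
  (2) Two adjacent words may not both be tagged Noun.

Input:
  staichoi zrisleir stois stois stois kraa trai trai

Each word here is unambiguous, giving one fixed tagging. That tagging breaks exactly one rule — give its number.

1

Fixed tagging: Verb Noun Adj Adj Adj Noun Verb Verb.
Checking each rule: R1 fail, R2 pass.
Only rule 1 fails.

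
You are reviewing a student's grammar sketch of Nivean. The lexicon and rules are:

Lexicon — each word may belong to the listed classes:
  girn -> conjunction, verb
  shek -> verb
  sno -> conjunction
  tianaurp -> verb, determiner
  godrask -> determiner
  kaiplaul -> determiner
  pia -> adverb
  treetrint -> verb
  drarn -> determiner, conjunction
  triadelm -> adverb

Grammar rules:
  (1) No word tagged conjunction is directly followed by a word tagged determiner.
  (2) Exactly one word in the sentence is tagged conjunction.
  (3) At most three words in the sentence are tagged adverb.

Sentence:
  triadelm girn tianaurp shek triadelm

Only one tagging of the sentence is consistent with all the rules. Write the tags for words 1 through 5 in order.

adverb conjunction verb verb adverb

Candidates per position — 1:triadelm {adverb}; 2:girn {conjunction,verb}; 3:tianaurp {verb,determiner}; 4:shek {verb}; 5:triadelm {adverb}.
Position 2: tagging it verb would leave rule 2 unsatisfiable, so it must be conjunction.
Position 3: tagging it determiner would leave rule 1 unsatisfiable, so it must be verb.
That leaves exactly one tagging: adverb conjunction verb verb adverb.
Verifying each rule — rule 1 satisfied; rule 2 satisfied; rule 3 satisfied.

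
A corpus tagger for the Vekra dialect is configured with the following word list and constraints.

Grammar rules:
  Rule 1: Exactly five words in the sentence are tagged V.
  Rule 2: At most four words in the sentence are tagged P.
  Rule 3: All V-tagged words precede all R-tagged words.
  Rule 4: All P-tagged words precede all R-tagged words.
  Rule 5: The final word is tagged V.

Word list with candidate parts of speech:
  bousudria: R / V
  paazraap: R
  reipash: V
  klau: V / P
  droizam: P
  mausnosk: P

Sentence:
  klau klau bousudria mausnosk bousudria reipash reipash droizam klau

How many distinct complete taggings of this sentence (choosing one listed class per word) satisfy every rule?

1

Candidates per position — 1:klau {V,P}; 2:klau {V,P}; 3:bousudria {R,V}; 4:mausnosk {P}; 5:bousudria {R,V}; 6:reipash {V}; 7:reipash {V}; 8:droizam {P}; 9:klau {V,P}.
There are 32 candidate sequences in total.
The sequences that satisfy every rule: P P V P V V V P V.
Count = 1.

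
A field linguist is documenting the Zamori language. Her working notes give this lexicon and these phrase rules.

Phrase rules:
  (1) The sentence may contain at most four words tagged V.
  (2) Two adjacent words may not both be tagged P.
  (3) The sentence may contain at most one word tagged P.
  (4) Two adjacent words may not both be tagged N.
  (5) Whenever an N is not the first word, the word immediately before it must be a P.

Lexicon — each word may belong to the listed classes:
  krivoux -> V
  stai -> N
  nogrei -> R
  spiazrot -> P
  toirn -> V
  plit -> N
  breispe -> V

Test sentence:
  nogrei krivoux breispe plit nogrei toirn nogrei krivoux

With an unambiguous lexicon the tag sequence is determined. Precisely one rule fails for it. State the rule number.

5

Fixed tagging: R V V N R V R V.
Checking each rule: R1 ✓, R2 ✓, R3 ✓, R4 ✓, R5 ✗.
Only rule 5 fails.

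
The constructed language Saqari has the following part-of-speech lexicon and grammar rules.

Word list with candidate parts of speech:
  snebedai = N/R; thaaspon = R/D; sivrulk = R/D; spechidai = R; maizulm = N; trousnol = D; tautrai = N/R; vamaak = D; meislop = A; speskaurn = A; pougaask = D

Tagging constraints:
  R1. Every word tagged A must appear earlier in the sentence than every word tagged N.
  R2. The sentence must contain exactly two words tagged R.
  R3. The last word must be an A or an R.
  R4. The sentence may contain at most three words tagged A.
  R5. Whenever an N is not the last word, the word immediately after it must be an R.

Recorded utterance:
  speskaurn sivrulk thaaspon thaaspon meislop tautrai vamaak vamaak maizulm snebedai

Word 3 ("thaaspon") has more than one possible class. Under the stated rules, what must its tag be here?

Candidates per position — 1:speskaurn {A}; 2:sivrulk {R,D}; 3:thaaspon {R,D}; 4:thaaspon {R,D}; 5:meislop {A}; 6:tautrai {N,R}; 7:vamaak {D}; 8:vamaak {D}; 9:maizulm {N}; 10:snebedai {N,R}.
At position 6, choosing N makes rule 5 impossible to satisfy; hence R.
At position 10, choosing N makes rule 3 impossible to satisfy; hence R.
At position 2, choosing R makes rule 2 impossible to satisfy; hence D.
At position 3, choosing R makes rule 2 impossible to satisfy; hence D.
At position 4, choosing R makes rule 2 impossible to satisfy; hence D.
That leaves exactly one tagging: A D D D A R D D N R.
Checking: rule 1 ok; rule 2 ok; rule 3 ok; rule 4 ok; rule 5 ok.

D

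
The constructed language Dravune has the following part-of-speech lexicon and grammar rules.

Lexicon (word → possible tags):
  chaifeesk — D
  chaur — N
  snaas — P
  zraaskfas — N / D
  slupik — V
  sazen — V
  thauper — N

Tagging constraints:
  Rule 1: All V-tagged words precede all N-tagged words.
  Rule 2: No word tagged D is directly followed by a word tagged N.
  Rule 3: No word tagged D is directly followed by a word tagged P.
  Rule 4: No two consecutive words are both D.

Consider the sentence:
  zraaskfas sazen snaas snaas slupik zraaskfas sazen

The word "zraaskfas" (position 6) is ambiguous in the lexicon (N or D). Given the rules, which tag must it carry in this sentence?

Candidates per position — 1:zraaskfas {N,D}; 2:sazen {V}; 3:snaas {P}; 4:snaas {P}; 5:slupik {V}; 6:zraaskfas {N,D}; 7:sazen {V}.
If word 1 were N, no tagging could satisfy rule 1; so word 1 is D.
If word 6 were N, no tagging could satisfy rule 1; so word 6 is D.
That leaves exactly one tagging: D V P P V D V.
Checking: rule 1 ok; rule 2 ok; rule 3 ok; rule 4 ok.

D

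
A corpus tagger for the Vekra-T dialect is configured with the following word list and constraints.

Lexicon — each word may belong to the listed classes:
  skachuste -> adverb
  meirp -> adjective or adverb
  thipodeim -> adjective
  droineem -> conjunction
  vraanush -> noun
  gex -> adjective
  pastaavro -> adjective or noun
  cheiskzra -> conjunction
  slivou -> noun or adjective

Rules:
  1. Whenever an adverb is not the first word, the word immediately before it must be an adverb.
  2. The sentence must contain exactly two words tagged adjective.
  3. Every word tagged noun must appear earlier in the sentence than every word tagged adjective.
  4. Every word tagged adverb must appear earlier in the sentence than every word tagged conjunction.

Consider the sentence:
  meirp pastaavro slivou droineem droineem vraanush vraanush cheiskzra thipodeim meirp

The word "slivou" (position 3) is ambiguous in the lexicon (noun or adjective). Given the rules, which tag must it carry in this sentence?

noun

Candidates per position — 1:meirp {adjective,adverb}; 2:pastaavro {adjective,noun}; 3:slivou {noun,adjective}; 4:droineem {conjunction}; 5:droineem {conjunction}; 6:vraanush {noun}; 7:vraanush {noun}; 8:cheiskzra {conjunction}; 9:thipodeim {adjective}; 10:meirp {adjective,adverb}.
Position 1: tagging it adjective would leave rule 3 unsatisfiable, so it must be adverb.
Position 2: tagging it adjective would leave rule 3 unsatisfiable, so it must be noun.
Position 3: tagging it adjective would leave rule 3 unsatisfiable, so it must be noun.
Position 10: tagging it adverb would leave rule 1 unsatisfiable, so it must be adjective.
So the tagging must be: adverb noun noun conjunction conjunction noun noun conjunction adjective adjective.
Verifying each rule — rule 1 satisfied; rule 2 satisfied; rule 3 satisfied; rule 4 satisfied.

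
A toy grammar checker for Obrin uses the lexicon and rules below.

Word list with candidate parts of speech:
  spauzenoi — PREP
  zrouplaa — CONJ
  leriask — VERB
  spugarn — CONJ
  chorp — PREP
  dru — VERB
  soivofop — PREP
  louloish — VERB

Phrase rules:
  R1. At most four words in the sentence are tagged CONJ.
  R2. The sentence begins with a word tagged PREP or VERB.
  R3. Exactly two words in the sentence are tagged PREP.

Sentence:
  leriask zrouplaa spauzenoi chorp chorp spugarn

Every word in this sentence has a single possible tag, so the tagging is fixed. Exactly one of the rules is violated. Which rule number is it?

3

Fixed tagging: VERB CONJ PREP PREP PREP CONJ.
Applying the rules: R1 pass, R2 pass, R3 fail.
Only rule 3 fails.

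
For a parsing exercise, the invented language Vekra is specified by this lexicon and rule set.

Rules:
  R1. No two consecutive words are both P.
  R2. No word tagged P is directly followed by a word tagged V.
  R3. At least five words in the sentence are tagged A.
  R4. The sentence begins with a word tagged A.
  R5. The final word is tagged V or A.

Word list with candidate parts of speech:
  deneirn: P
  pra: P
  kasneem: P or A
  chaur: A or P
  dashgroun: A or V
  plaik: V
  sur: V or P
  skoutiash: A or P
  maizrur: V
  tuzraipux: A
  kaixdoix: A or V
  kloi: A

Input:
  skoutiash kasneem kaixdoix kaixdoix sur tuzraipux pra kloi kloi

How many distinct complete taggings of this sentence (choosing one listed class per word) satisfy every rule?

12

Candidates per position — 1:skoutiash {A,P}; 2:kasneem {P,A}; 3:kaixdoix {A,V}; 4:kaixdoix {A,V}; 5:sur {V,P}; 6:tuzraipux {A}; 7:pra {P}; 8:kloi {A}; 9:kloi {A}.
There are 32 candidate sequences in total.
Checking each against the rules leaves 12 sequences.
Count = 12.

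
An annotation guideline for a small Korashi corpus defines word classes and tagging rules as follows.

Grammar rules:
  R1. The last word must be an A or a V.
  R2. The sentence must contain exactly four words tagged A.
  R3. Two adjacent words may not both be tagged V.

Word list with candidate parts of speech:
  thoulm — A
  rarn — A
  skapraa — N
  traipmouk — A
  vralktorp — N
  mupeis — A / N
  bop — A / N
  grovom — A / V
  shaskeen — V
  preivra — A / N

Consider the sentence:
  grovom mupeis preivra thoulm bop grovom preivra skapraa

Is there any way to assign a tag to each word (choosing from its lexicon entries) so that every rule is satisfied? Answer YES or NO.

NO

Candidates per position — 1:grovom {A,V}; 2:mupeis {A,N}; 3:preivra {A,N}; 4:thoulm {A}; 5:bop {A,N}; 6:grovom {A,V}; 7:preivra {A,N}; 8:skapraa {N}.
Rule 1 cannot be satisfied by any choice of tags from the lexicon.
So there is no consistent tagging.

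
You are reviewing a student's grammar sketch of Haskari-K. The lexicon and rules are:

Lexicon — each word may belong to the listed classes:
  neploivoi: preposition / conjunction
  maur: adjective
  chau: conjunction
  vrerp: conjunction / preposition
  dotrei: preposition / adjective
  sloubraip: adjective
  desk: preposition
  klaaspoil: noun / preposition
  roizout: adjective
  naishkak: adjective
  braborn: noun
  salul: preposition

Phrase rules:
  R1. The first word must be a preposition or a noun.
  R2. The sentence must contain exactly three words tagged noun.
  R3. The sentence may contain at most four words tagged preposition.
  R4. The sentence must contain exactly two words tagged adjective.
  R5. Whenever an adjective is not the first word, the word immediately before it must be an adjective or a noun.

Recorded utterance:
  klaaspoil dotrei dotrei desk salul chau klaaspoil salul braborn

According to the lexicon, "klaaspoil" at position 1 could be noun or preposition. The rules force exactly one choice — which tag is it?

Candidates per position — 1:klaaspoil {noun,preposition}; 2:dotrei {preposition,adjective}; 3:dotrei {preposition,adjective}; 4:desk {preposition}; 5:salul {preposition}; 6:chau {conjunction}; 7:klaaspoil {noun,preposition}; 8:salul {preposition}; 9:braborn {noun}.
If word 1 were preposition, no tagging could satisfy rule 2; so word 1 is noun.
If word 2 were preposition, no tagging could satisfy rule 4; so word 2 is adjective.
If word 3 were preposition, no tagging could satisfy rule 4; so word 3 is adjective.
If word 7 were preposition, no tagging could satisfy rule 2; so word 7 is noun.
That leaves exactly one tagging: noun adjective adjective preposition preposition conjunction noun preposition noun.
Rule-by-rule: rule 1 satisfied; rule 2 satisfied; rule 3 satisfied; rule 4 satisfied; rule 5 satisfied.

noun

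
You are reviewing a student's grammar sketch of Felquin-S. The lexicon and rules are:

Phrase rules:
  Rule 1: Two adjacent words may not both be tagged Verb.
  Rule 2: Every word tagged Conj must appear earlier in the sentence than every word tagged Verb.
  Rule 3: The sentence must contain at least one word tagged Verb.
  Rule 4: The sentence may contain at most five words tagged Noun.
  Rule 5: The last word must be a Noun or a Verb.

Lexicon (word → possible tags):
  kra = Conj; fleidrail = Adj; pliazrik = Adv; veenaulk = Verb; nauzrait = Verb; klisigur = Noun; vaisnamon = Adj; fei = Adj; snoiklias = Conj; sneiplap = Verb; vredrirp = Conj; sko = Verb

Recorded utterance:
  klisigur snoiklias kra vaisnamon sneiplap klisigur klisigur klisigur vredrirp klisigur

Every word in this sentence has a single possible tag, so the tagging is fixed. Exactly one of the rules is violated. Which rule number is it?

2

Fixed tagging: Noun Conj Conj Adj Verb Noun Noun Noun Conj Noun.
Applying the rules: R1 ok, R2 fails, R3 ok, R4 ok, R5 ok.
Only rule 2 fails.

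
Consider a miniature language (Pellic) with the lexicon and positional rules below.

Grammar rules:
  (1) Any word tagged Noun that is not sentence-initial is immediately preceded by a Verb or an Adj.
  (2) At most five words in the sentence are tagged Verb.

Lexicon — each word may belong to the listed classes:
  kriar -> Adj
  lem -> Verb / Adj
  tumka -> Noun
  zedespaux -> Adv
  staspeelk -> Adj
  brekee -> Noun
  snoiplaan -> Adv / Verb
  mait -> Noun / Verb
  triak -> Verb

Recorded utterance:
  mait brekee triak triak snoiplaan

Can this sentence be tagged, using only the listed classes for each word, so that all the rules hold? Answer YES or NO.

YES

Candidates per position — 1:mait {Noun,Verb}; 2:brekee {Noun}; 3:triak {Verb}; 4:triak {Verb}; 5:snoiplaan {Adv,Verb}.
One satisfying assignment: Verb Noun Verb Verb Adv.
Rule-by-rule: rule 1 ok; rule 2 ok.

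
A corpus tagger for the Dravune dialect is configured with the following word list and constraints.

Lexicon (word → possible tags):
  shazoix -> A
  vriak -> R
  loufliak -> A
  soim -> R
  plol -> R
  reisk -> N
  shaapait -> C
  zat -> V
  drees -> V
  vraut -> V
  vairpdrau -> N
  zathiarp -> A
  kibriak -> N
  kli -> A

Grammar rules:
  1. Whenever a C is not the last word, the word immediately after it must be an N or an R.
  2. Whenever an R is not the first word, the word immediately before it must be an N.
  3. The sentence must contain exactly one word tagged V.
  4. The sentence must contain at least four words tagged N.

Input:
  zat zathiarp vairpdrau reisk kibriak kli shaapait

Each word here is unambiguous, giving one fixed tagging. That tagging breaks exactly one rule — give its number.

4

Fixed tagging: V A N N N A C.
Rule check: R1 holds, R2 holds, R3 holds, R4 violated.
Only rule 4 fails.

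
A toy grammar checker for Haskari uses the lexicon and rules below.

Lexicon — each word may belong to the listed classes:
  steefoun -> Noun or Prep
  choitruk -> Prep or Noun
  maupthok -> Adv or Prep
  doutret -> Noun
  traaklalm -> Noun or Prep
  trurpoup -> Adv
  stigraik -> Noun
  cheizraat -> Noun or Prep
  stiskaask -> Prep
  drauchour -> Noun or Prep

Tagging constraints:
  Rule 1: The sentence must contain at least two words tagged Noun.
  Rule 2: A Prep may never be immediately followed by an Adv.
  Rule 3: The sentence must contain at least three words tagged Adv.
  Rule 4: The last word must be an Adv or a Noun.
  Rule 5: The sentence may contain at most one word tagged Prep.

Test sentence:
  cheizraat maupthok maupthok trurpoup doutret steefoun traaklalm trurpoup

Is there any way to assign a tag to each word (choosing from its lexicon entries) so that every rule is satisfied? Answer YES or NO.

YES

Candidates per position — 1:cheizraat {Noun,Prep}; 2:maupthok {Adv,Prep}; 3:maupthok {Adv,Prep}; 4:trurpoup {Adv}; 5:doutret {Noun}; 6:steefoun {Noun,Prep}; 7:traaklalm {Noun,Prep}; 8:trurpoup {Adv}.
One satisfying assignment: Noun Adv Adv Adv Noun Noun Noun Adv.
Checking: rule 1 holds; rule 2 holds; rule 3 holds; rule 4 holds; rule 5 holds.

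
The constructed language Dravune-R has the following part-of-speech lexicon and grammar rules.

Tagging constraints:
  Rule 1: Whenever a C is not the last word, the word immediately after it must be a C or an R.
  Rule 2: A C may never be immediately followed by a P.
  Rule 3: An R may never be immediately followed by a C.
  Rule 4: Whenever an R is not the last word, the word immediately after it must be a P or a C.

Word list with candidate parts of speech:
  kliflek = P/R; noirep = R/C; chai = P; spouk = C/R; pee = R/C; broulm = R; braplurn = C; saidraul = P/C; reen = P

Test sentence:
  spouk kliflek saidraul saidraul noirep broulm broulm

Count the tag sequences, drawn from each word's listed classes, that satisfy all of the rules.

0

Candidates per position — 1:spouk {C,R}; 2:kliflek {P,R}; 3:saidraul {P,C}; 4:saidraul {P,C}; 5:noirep {R,C}; 6:broulm {R}; 7:broulm {R}.
There are 32 candidate sequences in total.
Rule 4 cannot be satisfied by any choice of tags from the lexicon.
So there is no consistent tagging.
Count = 0.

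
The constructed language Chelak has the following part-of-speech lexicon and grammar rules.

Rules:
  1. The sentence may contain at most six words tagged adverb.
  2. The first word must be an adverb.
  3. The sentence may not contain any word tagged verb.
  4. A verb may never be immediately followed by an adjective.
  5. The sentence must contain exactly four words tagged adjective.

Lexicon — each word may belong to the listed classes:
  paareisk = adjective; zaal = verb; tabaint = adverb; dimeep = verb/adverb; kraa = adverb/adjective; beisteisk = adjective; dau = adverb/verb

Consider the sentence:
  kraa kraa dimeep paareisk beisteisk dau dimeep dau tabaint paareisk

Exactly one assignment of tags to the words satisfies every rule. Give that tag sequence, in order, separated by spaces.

adverb adjective adverb adjective adjective adverb adverb adverb adverb adjective

Candidates per position — 1:kraa {adverb,adjective}; 2:kraa {adverb,adjective}; 3:dimeep {verb,adverb}; 4:paareisk {adjective}; 5:beisteisk {adjective}; 6:dau {adverb,verb}; 7:dimeep {verb,adverb}; 8:dau {adverb,verb}; 9:tabaint {adverb}; 10:paareisk {adjective}.
Position 1: tagging it adjective would leave rule 2 unsatisfiable, so it must be adverb.
Position 2: tagging it adverb would leave rule 5 unsatisfiable, so it must be adjective.
Position 3: tagging it verb would leave rule 3 unsatisfiable, so it must be adverb.
Position 6: tagging it verb would leave rule 3 unsatisfiable, so it must be adverb.
Position 7: tagging it verb would leave rule 3 unsatisfiable, so it must be adverb.
Position 8: tagging it verb would leave rule 3 unsatisfiable, so it must be adverb.
That leaves exactly one tagging: adverb adjective adverb adjective adjective adverb adverb adverb adverb adjective.
Rule-by-rule: rule 1 satisfied; rule 2 satisfied; rule 3 satisfied; rule 4 satisfied; rule 5 satisfied.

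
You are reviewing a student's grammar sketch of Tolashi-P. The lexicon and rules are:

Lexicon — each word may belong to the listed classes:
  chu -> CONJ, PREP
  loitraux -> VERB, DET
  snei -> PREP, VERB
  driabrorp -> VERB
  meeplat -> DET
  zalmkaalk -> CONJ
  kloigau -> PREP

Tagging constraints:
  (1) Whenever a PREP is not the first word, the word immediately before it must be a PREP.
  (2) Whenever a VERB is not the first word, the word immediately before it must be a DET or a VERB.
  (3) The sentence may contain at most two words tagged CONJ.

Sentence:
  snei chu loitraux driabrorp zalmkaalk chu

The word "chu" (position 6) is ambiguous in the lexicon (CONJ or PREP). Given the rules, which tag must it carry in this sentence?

Candidates per position — 1:snei {PREP,VERB}; 2:chu {CONJ,PREP}; 3:loitraux {VERB,DET}; 4:driabrorp {VERB}; 5:zalmkaalk {CONJ}; 6:chu {CONJ,PREP}.
If word 3 were VERB, no tagging could satisfy rule 2; so word 3 is DET.
If word 6 were PREP, no tagging could satisfy rule 1; so word 6 is CONJ.
If word 2 were CONJ, no tagging could satisfy rule 3; so word 2 is PREP.
If word 1 were VERB, no tagging could satisfy rule 1; so word 1 is PREP.
The unique satisfying tagging is: PREP PREP DET VERB CONJ CONJ.
Check: rule 1 ok; rule 2 ok; rule 3 ok.

CONJ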